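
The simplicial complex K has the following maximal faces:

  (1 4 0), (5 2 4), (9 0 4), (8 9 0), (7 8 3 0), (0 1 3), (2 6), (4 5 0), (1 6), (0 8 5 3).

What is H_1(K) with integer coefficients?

H_1 ≅ Z.

K has 10 vertices, 21 edges, 13 triangles, 2 3-simplices.
rank ∂_1 = 9, rank ∂_2 = 11 ⇒ b_1 = 21 − 9 − 11 = 1; all invariant factors of ∂_2 are 1 so no torsion. So H_1 = Z.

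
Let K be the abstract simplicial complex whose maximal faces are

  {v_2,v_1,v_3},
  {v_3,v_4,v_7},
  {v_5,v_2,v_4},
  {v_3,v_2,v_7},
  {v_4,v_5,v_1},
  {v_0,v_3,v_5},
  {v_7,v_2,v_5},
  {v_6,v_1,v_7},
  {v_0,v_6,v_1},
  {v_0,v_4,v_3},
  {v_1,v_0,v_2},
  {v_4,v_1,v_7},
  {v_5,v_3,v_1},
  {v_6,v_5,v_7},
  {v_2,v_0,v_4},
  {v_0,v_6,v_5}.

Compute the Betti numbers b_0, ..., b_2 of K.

K has 8 vertices, 24 edges, 16 triangles.
rank ∂_0 = 0, rank ∂_1 = 7 ⇒ b_0 = 8 − 0 − 7 = 1; all invariant factors of ∂_1 are 1 so no torsion. So H_0 ≅ Z.
rank ∂_1 = 7, rank ∂_2 = 15 ⇒ b_1 = 24 − 7 − 15 = 2; all invariant factors of ∂_2 are 1 so no torsion. So H_1 ≅ Z^2.
rank ∂_2 = 15, rank ∂_3 = 0 ⇒ b_2 = 16 − 15 − 0 = 1. So H_2 ≅ Z.

b_0 = 1, b_1 = 2, b_2 = 1.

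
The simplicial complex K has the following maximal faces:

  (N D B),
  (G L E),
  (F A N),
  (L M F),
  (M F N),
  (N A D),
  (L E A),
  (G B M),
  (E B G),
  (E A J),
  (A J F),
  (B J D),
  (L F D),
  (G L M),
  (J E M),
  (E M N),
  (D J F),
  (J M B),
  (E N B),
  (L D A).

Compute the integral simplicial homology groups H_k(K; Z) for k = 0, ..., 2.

H_0 ≅ Z,  H_1 ≅ Z ⊕ Z_2,  H_2 = 0.

K has 10 vertices, 30 edges, 20 triangles.
rank ∂_0 = 0, rank ∂_1 = 9 ⇒ b_0 = 10 − 0 − 9 = 1; all invariant factors of ∂_1 are 1 so no torsion. So H_0 ≅ Z.
rank ∂_1 = 9, rank ∂_2 = 20 ⇒ b_1 = 30 − 9 − 20 = 1; ∂_2 has invariant factor(s) [2] giving torsion. So H_1 ≅ Z ⊕ Z_2.
rank ∂_2 = 20, rank ∂_3 = 0 ⇒ b_2 = 20 − 20 − 0 = 0. So H_2 ≅ 0.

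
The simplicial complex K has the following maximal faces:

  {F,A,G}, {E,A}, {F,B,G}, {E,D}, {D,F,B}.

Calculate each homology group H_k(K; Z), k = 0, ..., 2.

H_0 = Z,  H_1 = Z,  H_2 = 0.

Fix the vertex order A < B < D < E < F < G and write every simplex with vertices in increasing order. Then dim K = 2 and the simplices of K are:

  0-simplices (6): A, B, D, E, F, G
  1-simplices (9): AE, AF, AG, BD, BF, BG, DE, DF, FG
  2-simplices (3): AFG, BDF, BFG

giving chain groups C_0 ≅ Z^6, C_1 ≅ Z^9, C_2 ≅ Z^3.

The boundary map ∂_1: C_1 → C_0 is given by ∂[p,q] = [q] − [p]. For instance
  ∂BF = F − B.
As a 6×9 matrix over Z this has rank 5, with invariant factors (1,1,1,1,1).

∂_2: C_2 → C_1 maps a triangle to the signed sum of its edges. For instance
  ∂BFG = FG − BG + BF,
  ∂BDF = DF − BF + BD.
This gives a 9×3 integer matrix of rank 3; reducing to Smith normal form yields diagonal entries (1,1,1).

From H_k ≅ ker(∂_k) / im(∂_{k+1}) we obtain:

  H_0: rank C_0 − rank ∂_1 = 6 − 5 = 1, and the invariant factors of ∂_1 are all 1, so H_0 = Z.
  H_1: rank ker ∂_1 − rank ∂_2 = (9 − 5) − 3 = 1, and the invariant factors of ∂_2 are all 1, so H_1 = Z.
  H_2: rank ker ∂_2 − rank ∂_3 = (3 − 3) − 0 = 0, and there is no ∂_3, so H_2 = 0.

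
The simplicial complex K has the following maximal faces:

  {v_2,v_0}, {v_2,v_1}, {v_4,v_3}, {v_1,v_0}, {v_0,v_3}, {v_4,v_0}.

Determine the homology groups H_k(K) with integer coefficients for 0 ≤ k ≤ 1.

We work with the vertex ordering v_0 < v_1 < v_2 < v_3 < v_4. The simplices of K, each written with vertices in increasing order, are:

  0-simplices (5): [v_0], [v_1], [v_2], [v_3], [v_4]
  1-simplices (6): [v_0,v_1], [v_0,v_2], [v_0,v_3], [v_0,v_4], [v_1,v_2], [v_3,v_4]

Hence C_0 ≅ Z^5, C_1 ≅ Z^6.

The boundary map ∂_1: C_1 → C_0 is given by ∂[p,q] = [q] − [p]. For instance
  ∂[v_0,v_1] = [v_1] − [v_0].
The resulting 5×6 matrix has rank 4, and its Smith normal form has invariant factors (1,1,1,1).

Now H_k = ker ∂_k / im ∂_{k+1}, so:

  H_0: rank C_0 − rank ∂_1 = 5 − 4 = 1, and the invariant factors of ∂_1 are all 1, so H_0 = Z.
  H_1: rank ker ∂_1 − rank ∂_2 = (6 − 4) − 0 = 2, and there is no ∂_2, so H_1 = Z^2.

H_0 = Z,  H_1 = Z^2.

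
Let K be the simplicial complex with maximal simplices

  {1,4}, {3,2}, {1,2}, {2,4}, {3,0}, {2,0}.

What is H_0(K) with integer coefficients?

Take the total order 0 < 1 < 2 < 3 < 4 on the vertex set. Then K (dimension 1) consists of the simplices:

  0-simplices (5): [0], [1], [2], [3], [4]
  1-simplices (6): [0,2], [0,3], [1,2], [1,4], [2,3], [2,4]

Hence C_0 ≅ Z^5, C_1 ≅ Z^6.

The boundary map ∂_1: C_1 → C_0 sends each edge [p,q] (with p < q) to q − p. For instance
  ∂[1,2] = [2] − [1].
This gives a 5×6 integer matrix of rank 4; reducing to Smith normal form yields diagonal entries (1,1,1,1).

Computing H_k = (kernel of ∂_k) / (image of ∂_{k+1}):

  H_0: rank C_0 − rank ∂_1 = 5 − 4 = 1, and the invariant factors of ∂_1 are all 1, so H_0 = Z.

(K is a triangulation of a wedge of 2 circles.)

H_0 ≅ Z.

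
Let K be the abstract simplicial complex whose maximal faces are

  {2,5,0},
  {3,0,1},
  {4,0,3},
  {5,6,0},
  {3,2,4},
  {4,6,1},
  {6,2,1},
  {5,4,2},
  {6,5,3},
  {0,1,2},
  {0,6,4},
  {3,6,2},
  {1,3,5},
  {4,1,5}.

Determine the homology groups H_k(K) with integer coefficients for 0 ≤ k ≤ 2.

We work with the vertex ordering 0 < 1 < 2 < 3 < 4 < 5 < 6. The simplices of K, each written with vertices in increasing order, are:

  0-simplices (7): [0], [1], [2], [3], [4], [5], [6]
  1-simplices (21): [0,1], [0,2], [0,3], [0,4], [0,5], [0,6], [1,2], [1,3], [1,4], [1,5], [1,6], [2,3], [2,4], [2,5], [2,6], [3,4], [3,5], [3,6], [4,5], [4,6], [5,6]
  2-simplices (14): [0,1,2], [0,1,3], [0,2,5], [0,3,4], [0,4,6], [0,5,6], [1,2,6], [1,3,5], [1,4,5], [1,4,6], [2,3,4], [2,3,6], [2,4,5], [3,5,6]

so the chain groups are C_0 ≅ Z^7, C_1 ≅ Z^21, C_2 ≅ Z^14.

The boundary map ∂_1: C_1 → C_0 sends each edge [p,q] (with p < q) to q − p. For instance
  ∂[0,3] = [3] − [0].
This gives a 7×21 integer matrix of rank 6; reducing to Smith normal form yields diagonal entries (1,1,1,1,1,1).

∂_2: C_2 → C_1 maps a triangle to the signed sum of its edges. For instance
  ∂[2,3,4] = [3,4] − [2,4] + [2,3],
  ∂[0,2,5] = [2,5] − [0,5] + [0,2].
As a 21×14 matrix over Z this has rank 13, with invariant factors (1,1,1,1,1,1,1,1,1,1,1,1,1).

Now H_k = ker ∂_k / im ∂_{k+1}, so:

  H_0: rank C_0 − rank ∂_1 = 7 − 6 = 1, and the invariant factors of ∂_1 are all 1, so H_0 ≅ Z.
  H_1: rank ker ∂_1 − rank ∂_2 = (21 − 6) − 13 = 2, and the invariant factors of ∂_2 are all 1, so H_1 ≅ Z^2.
  H_2: rank ker ∂_2 − rank ∂_3 = (14 − 13) − 0 = 1, and there is no ∂_3, so H_2 ≅ Z.

(K is a triangulation of the torus T^2.)

H_0 = Z,  H_1 = Z^2,  H_2 = Z.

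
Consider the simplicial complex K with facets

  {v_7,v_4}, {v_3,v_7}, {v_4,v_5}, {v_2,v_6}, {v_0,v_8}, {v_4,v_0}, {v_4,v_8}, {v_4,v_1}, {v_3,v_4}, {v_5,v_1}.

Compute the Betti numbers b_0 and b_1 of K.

b_0 = 2, b_1 = 3.

Fix the vertex order v_0 < v_1 < v_2 < v_3 < v_4 < v_5 < v_6 < v_7 < v_8 and write every simplex with vertices in increasing order. Then dim K = 1 and the simplices of K are:

  0-simplices (9): [v_0], [v_1], [v_2], [v_3], [v_4], [v_5], [v_6], [v_7], [v_8]
  1-simplices (10): [v_0,v_4], [v_0,v_8], [v_1,v_4], [v_1,v_5], [v_2,v_6], [v_3,v_4], [v_3,v_7], [v_4,v_5], [v_4,v_7], [v_4,v_8]

so the chain groups are C_0 ≅ Z^9, C_1 ≅ Z^10.

Boundary ∂_1: C_1 → C_0 sends each edge [p,q] (with p < q) to q − p. For instance
  ∂[v_3,v_7] = [v_7] − [v_3].
The 9×10 boundary matrix has rank 7 and Smith normal form diag(1,1,1,1,1,1,1).

From H_k ≅ ker(∂_k) / im(∂_{k+1}) we obtain:

  H_0: rank C_0 − rank ∂_1 = 9 − 7 = 2, and the invariant factors of ∂_1 are all 1, so H_0 = Z^2.
  H_1: rank ker ∂_1 − rank ∂_2 = (10 − 7) − 0 = 3, and there is no ∂_2, so H_1 = Z^3.

Hence the Betti numbers are b_0 = 2, b_1 = 3.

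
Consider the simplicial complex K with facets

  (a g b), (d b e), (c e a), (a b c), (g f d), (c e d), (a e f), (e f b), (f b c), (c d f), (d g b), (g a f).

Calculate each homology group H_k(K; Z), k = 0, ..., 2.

H_0 ≅ Z,  H_1 ≅ Z/2,  H_2 = 0.

Fix the vertex order a < b < c < d < e < f < g and write every simplex with vertices in increasing order. Then dim K = 2 and the simplices of K are:

  0-simplices (7): a, b, c, d, e, f, g
  1-simplices (18): ab, ac, ae, af, ag, bc, bd, be, bf, bg, cd, ce, cf, de, df, dg, ef, fg
  2-simplices (12): abc, abg, ace, aef, afg, bcf, bde, bdg, bef, cde, cdf, dfg

so the chain groups are C_0 ≅ Z^7, C_1 ≅ Z^18, C_2 ≅ Z^12.

The boundary map ∂_1: C_1 → C_0 maps an edge to its endpoints' difference, ∂[p,q] = q − p. For instance
  ∂be = e − b.
The 7×18 boundary matrix has rank 6 and Smith normal form diag(1,1,1,1,1,1).

∂_2: C_2 → C_1 maps a triangle to the signed sum of its edges. For instance
  ∂cde = de − ce + cd,
  ∂abc = bc − ac + ab.
The resulting 18×12 matrix has rank 12, and its Smith normal form has invariant factors (1,1,1,1,1,1,1,1,1,1,1,2).

Reading off H_k = ker ∂_k / im ∂_{k+1}:

  H_0: rank C_0 − rank ∂_1 = 7 − 6 = 1, and the invariant factors of ∂_1 are all 1, so H_0 ≅ Z.
  H_1: rank ker ∂_1 − rank ∂_2 = (18 − 6) − 12 = 0, and ∂_2 has invariant factor 2 > 1, so H_1 ≅ Z/2.
  H_2: rank ker ∂_2 − rank ∂_3 = (12 − 12) − 0 = 0, and there is no ∂_3, so H_2 ≅ 0.

As a check, the Euler characteristic is 7 − 18 + 12 = 1, which agrees with 1 − 0 + 0 = 1.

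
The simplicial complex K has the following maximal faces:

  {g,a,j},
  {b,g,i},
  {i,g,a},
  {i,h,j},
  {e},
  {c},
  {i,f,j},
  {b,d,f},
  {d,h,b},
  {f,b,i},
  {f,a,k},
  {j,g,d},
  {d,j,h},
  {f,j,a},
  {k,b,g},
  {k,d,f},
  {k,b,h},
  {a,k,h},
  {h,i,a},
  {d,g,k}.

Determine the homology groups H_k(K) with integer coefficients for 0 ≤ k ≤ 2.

H_0 = Z^3,  H_1 = Z × Z/2,  H_2 = 0.

Fix the vertex order a < b < c < d < e < f < g < h < i < j < k and write every simplex with vertices in increasing order. Then dim K = 2 and the simplices of K are:

  0-simplices (11): a, b, c, d, e, f, g, h, i, j, k
  1-simplices (27): af, ag, ah, ai, aj, ak, bd, bf, bg, bh, bi, bk, df, dg, dh, dj, dk, fi, fj, fk, gi, gj, gk, hi, hj, hk, ij
  2-simplices (18): afj, afk, agi, agj, ahi, ahk, bdf, bdh, bfi, bgi, bgk, bhk, dfk, dgj, dgk, dhj, fij, hij

Hence C_0 ≅ Z^11, C_1 ≅ Z^27, C_2 ≅ Z^18.

The boundary map ∂_1: C_1 → C_0 is given by ∂[p,q] = [q] − [p]. For instance
  ∂bi = i − b.
This gives a 11×27 integer matrix of rank 8; reducing to Smith normal form yields diagonal entries (1,1,1,1,1,1,1,1).

Boundary ∂_2: C_2 → C_1 acts by ∂[p,q,r] = [q,r] − [p,r] + [p,q]. For instance
  ∂bfi = fi − bi + bf,
  ∂bdh = dh − bh + bd.
This gives a 27×18 integer matrix of rank 18; reducing to Smith normal form yields diagonal entries (1,1,1,1,1,1,1,1,1,1,1,1,1,1,1,1,1,2).

Computing H_k = (kernel of ∂_k) / (image of ∂_{k+1}):

  H_0: rank C_0 − rank ∂_1 = 11 − 8 = 3, and the invariant factors of ∂_1 are all 1, so H_0 ≅ Z^3.
  H_1: rank ker ∂_1 − rank ∂_2 = (27 − 8) − 18 = 1, and ∂_2 has invariant factor 2 > 1, so H_1 ≅ Z × Z/2.
  H_2: rank ker ∂_2 − rank ∂_3 = (18 − 18) − 0 = 0, and there is no ∂_3, so H_2 ≅ 0.

As a check, the Euler characteristic is 11 − 27 + 18 = 2, which agrees with 3 − 1 + 0 = 2.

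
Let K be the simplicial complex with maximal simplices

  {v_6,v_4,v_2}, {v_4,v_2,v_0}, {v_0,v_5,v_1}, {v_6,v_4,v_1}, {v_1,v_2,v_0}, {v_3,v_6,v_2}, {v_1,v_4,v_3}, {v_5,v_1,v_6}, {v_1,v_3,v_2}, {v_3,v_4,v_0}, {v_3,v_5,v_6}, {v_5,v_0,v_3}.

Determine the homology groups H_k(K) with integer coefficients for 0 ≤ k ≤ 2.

Take the total order v_0 < v_1 < v_2 < v_3 < v_4 < v_5 < v_6 on the vertex set. Then K (dimension 2) consists of the simplices:

  0-simplices (7): [v_0], [v_1], [v_2], [v_3], [v_4], [v_5], [v_6]
  1-simplices (18): (18 of them)
  2-simplices (12): (12 of them)

so the chain groups are C_0 ≅ Z^7, C_1 ≅ Z^18, C_2 ≅ Z^12.

∂_1: C_1 → C_0 sends each edge [p,q] (with p < q) to q − p. For instance
  ∂[v_1,v_2] = [v_2] − [v_1].
The 7×18 boundary matrix has rank 6 and Smith normal form diag(1,1,1,1,1,1).

The boundary map ∂_2: C_2 → C_1 sends each 2-simplex [p,q,r] to [q,r] − [p,r] + [p,q]. For instance
  ∂[v_0,v_3,v_5] = [v_3,v_5] − [v_0,v_5] + [v_0,v_3],
  ∂[v_1,v_4,v_6] = [v_4,v_6] − [v_1,v_6] + [v_1,v_4].
The resulting 18×12 matrix has rank 12, and its Smith normal form has invariant factors (1,1,1,1,1,1,1,1,1,1,1,2).

Computing H_k = (kernel of ∂_k) / (image of ∂_{k+1}):

  H_0: rank C_0 − rank ∂_1 = 7 − 6 = 1, and the invariant factors of ∂_1 are all 1, so H_0 ≅ Z.
  H_1: rank ker ∂_1 − rank ∂_2 = (18 − 6) − 12 = 0, and ∂_2 has invariant factor 2 > 1, so H_1 ≅ Z/2.
  H_2: rank ker ∂_2 − rank ∂_3 = (12 − 12) − 0 = 0, and there is no ∂_3, so H_2 ≅ 0.

As a check, the Euler characteristic is 7 − 18 + 12 = 1, which agrees with 1 − 0 + 0 = 1.

H_0 = Z,  H_1 = Z/2,  H_2 = 0.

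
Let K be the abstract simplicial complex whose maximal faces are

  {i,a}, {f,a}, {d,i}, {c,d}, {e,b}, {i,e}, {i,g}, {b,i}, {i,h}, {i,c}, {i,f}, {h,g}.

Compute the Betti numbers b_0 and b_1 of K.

K has 9 vertices, 12 edges.
rank ∂_0 = 0, rank ∂_1 = 8 ⇒ b_0 = 9 − 0 − 8 = 1; all invariant factors of ∂_1 are 1 so no torsion. So H_0 ≅ Z.
rank ∂_1 = 8, rank ∂_2 = 0 ⇒ b_1 = 12 − 8 − 0 = 4. So H_1 ≅ Z^4.

b_0 = 1, b_1 = 4.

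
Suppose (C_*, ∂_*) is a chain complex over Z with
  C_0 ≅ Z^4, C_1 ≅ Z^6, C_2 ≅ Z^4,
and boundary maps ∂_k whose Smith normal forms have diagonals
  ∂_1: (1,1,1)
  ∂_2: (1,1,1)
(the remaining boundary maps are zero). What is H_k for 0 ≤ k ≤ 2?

H_0: b_0 = 4 − 0 − 3 = 1; torsion from ∂_1 factors > 1: none. So H_0 ≅ Z.
H_1: b_1 = 6 − 3 − 3 = 0; torsion from ∂_2 factors > 1: none. So H_1 ≅ 0.
H_2: b_2 = 4 − 3 − 0 = 1; torsion from ∂_3 factors > 1: none. So H_2 ≅ Z.

H_0 ≅ Z,  H_1 = 0,  H_2 ≅ Z.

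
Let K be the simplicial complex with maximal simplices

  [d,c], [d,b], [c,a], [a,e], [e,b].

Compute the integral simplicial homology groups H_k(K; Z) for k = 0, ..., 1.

H_0 = Z,  H_1 = Z.

Fix the vertex order a < b < c < d < e and write every simplex with vertices in increasing order. Then dim K = 1 and the simplices of K are:

  0-simplices (5): a, b, c, d, e
  1-simplices (5): ac, ae, bd, be, cd

giving chain groups C_0 ≅ Z^5, C_1 ≅ Z^5.

The boundary map ∂_1: C_1 → C_0 is given by ∂[p,q] = [q] − [p]. For instance
  ∂cd = d − c.
As a 5×5 matrix over Z this has rank 4, with invariant factors (1,1,1,1).

Reading off H_k = ker ∂_k / im ∂_{k+1}:

  H_0: rank C_0 − rank ∂_1 = 5 − 4 = 1, and the invariant factors of ∂_1 are all 1, so H_0 ≅ Z.
  H_1: rank ker ∂_1 − rank ∂_2 = (5 − 4) − 0 = 1, and there is no ∂_2, so H_1 ≅ Z.

(K is a triangulation of the circle S^1.)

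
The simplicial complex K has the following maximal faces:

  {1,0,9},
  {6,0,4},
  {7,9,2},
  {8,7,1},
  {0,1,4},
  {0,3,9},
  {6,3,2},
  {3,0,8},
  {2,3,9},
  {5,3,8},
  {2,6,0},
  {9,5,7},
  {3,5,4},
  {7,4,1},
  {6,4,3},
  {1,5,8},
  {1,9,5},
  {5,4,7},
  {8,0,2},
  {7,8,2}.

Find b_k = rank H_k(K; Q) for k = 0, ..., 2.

Fix the vertex order 0 < 1 < 2 < 3 < 4 < 5 < 6 < 7 < 8 < 9 and write every simplex with vertices in increasing order. Then dim K = 2 and the simplices of K are:

  0-simplices (10): [0], [1], [2], [3], [4], [5], [6], [7], [8], [9]
  1-simplices (30): (30 of them)
  2-simplices (20): (20 of them)

giving chain groups C_0 ≅ Z^10, C_1 ≅ Z^30, C_2 ≅ Z^20.

∂_1: C_1 → C_0 is given by ∂[p,q] = [q] − [p].
As a 10×30 matrix over Z this has rank 9, with invariant factors (1,1,1,1,1,1,1,1,1).

Boundary ∂_2: C_2 → C_1 sends each 2-simplex [p,q,r] to [q,r] − [p,r] + [p,q]. For instance
  ∂[3,4,5] = [4,5] − [3,5] + [3,4],
  ∂[3,4,6] = [4,6] − [3,6] + [3,4].
The resulting 30×20 matrix has rank 20, and its Smith normal form has invariant factors (1,1,1,1,1,1,1,1,1,1,1,1,1,1,1,1,1,1,1,2).

Reading off H_k = ker ∂_k / im ∂_{k+1}:

  H_0: rank C_0 − rank ∂_1 = 10 − 9 = 1, and the invariant factors of ∂_1 are all 1, so H_0 ≅ Z.
  H_1: rank ker ∂_1 − rank ∂_2 = (30 − 9) − 20 = 1, and ∂_2 has invariant factor 2 > 1, so H_1 ≅ Z ⊕ Z/2.
  H_2: rank ker ∂_2 − rank ∂_3 = (20 − 20) − 0 = 0, and there is no ∂_3, so H_2 ≅ 0.

(K is a triangulation of the Klein bottle.)

Hence the Betti numbers are b_0 = 1, b_1 = 1, b_2 = 0.

b_0 = 1, b_1 = 1, b_2 = 0.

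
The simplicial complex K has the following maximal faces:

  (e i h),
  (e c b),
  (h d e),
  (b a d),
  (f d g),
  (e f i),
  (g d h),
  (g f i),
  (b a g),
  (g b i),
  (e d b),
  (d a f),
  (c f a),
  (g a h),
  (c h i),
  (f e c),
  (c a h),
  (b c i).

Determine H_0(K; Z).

Take the total order a < b < c < d < e < f < g < h < i on the vertex set. Then K (dimension 2) consists of the simplices:

  0-simplices (9): a, b, c, d, e, f, g, h, i
  1-simplices (27): ab, ac, ad, af, ag, ah, bc, bd, be, bg, bi, ce, cf, ch, ci, de, df, dg, dh, ef, eh, ei, fg, fi, gh, gi, hi
  2-simplices (18): abd, abg, acf, ach, adf, agh, bce, bci, bde, bgi, cef, chi, deh, dfg, dgh, efi, ehi, fgi

so the chain groups are C_0 ≅ Z^9, C_1 ≅ Z^27, C_2 ≅ Z^18.

Boundary ∂_1: C_1 → C_0 sends each edge [p,q] (with p < q) to q − p. For instance
  ∂fg = g − f.
This gives a 9×27 integer matrix of rank 8; reducing to Smith normal form yields diagonal entries (1,1,1,1,1,1,1,1).

The boundary map ∂_2: C_2 → C_1 maps a triangle to the signed sum of its edges. For instance
  ∂bce = ce − be + bc,
  ∂dgh = gh − dh + dg.
The resulting 27×18 matrix has rank 18, and its Smith normal form has invariant factors (1,1,1,1,1,1,1,1,1,1,1,1,1,1,1,1,1,2).

Computing H_k = (kernel of ∂_k) / (image of ∂_{k+1}):

  H_0: rank C_0 − rank ∂_1 = 9 − 8 = 1, and the invariant factors of ∂_1 are all 1, so H_0 ≅ Z.

H_0 = Z.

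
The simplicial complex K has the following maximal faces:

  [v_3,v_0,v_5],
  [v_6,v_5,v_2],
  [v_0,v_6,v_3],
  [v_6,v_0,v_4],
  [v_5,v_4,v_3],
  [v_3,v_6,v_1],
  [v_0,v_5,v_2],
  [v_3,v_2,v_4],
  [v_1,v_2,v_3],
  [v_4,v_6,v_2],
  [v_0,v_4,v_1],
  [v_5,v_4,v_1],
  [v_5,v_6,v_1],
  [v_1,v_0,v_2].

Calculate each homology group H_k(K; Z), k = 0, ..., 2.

K has 7 vertices, 21 edges, 14 triangles.
rank ∂_0 = 0, rank ∂_1 = 6 ⇒ b_0 = 7 − 0 − 6 = 1; all invariant factors of ∂_1 are 1 so no torsion. So H_0 ≅ Z.
rank ∂_1 = 6, rank ∂_2 = 13 ⇒ b_1 = 21 − 6 − 13 = 2; all invariant factors of ∂_2 are 1 so no torsion. So H_1 ≅ Z^2.
rank ∂_2 = 13, rank ∂_3 = 0 ⇒ b_2 = 14 − 13 − 0 = 1. So H_2 ≅ Z.

H_0 ≅ Z,  H_1 ≅ Z^2,  H_2 ≅ Z.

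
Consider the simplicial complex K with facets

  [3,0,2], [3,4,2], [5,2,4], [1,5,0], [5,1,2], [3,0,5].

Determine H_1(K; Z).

H_1 = Z.

Order the vertices as 0 < 1 < 2 < 3 < 4 < 5. Listing each simplex with vertices in this order, K has dimension 2 with simplices:

  0-simplices (6): [0], [1], [2], [3], [4], [5]
  1-simplices (12): [0,1], [0,2], [0,3], [0,5], [1,2], [1,5], [2,3], [2,4], [2,5], [3,4], [3,5], [4,5]
  2-simplices (6): [0,1,5], [0,2,3], [0,3,5], [1,2,5], [2,3,4], [2,4,5]

Hence C_0 ≅ Z^6, C_1 ≅ Z^12, C_2 ≅ Z^6.

The boundary map ∂_1: C_1 → C_0 is given by ∂[p,q] = [q] − [p].
As a 6×12 matrix over Z this has rank 5, with invariant factors (1,1,1,1,1).

∂_2: C_2 → C_1 acts by ∂[p,q,r] = [q,r] − [p,r] + [p,q]. For instance
  ∂[1,2,5] = [2,5] − [1,5] + [1,2],
  ∂[0,2,3] = [2,3] − [0,3] + [0,2].
This gives a 12×6 integer matrix of rank 6; reducing to Smith normal form yields diagonal entries (1,1,1,1,1,1).

Computing H_k = (kernel of ∂_k) / (image of ∂_{k+1}):

  H_1: rank ker ∂_1 − rank ∂_2 = (12 − 5) − 6 = 1, and the invariant factors of ∂_2 are all 1, so H_1 ≅ Z.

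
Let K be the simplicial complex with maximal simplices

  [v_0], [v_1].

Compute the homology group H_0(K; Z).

Take the total order v_0 < v_1 on the vertex set. Then K (dimension 0) consists of the simplices:

  0-simplices (2): [v_0], [v_1]

giving chain groups C_0 ≅ Z^2.

From H_k ≅ ker(∂_k) / im(∂_{k+1}) we obtain:

  H_0: rank C_0 − rank ∂_1 = 2 − 0 = 2, and there is no ∂_1, so H_0 ≅ Z^2.

H_0 ≅ Z^2.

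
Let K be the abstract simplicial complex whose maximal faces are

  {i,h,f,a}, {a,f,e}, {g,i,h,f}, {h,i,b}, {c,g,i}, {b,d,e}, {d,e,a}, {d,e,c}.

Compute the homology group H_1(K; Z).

H_1 ≅ Z^2.

K has 9 vertices, 21 edges, 13 triangles, 2 3-simplices.
rank ∂_1 = 8, rank ∂_2 = 11 ⇒ b_1 = 21 − 8 − 11 = 2; all invariant factors of ∂_2 are 1 so no torsion. So H_1 ≅ Z^2.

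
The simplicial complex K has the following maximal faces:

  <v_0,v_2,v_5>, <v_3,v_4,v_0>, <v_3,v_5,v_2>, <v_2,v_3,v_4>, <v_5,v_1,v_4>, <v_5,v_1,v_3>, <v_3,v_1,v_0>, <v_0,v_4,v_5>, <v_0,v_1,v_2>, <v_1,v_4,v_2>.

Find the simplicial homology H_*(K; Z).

We work with the vertex ordering v_0 < v_1 < v_2 < v_3 < v_4 < v_5. The simplices of K, each written with vertices in increasing order, are:

  0-simplices (6): [v_0], [v_1], [v_2], [v_3], [v_4], [v_5]
  1-simplices (15): (15 of them)
  2-simplices (10): [v_0,v_1,v_2], [v_0,v_1,v_3], [v_0,v_2,v_5], [v_0,v_3,v_4], [v_0,v_4,v_5], [v_1,v_2,v_4], [v_1,v_3,v_5], [v_1,v_4,v_5], [v_2,v_3,v_4], [v_2,v_3,v_5]

giving chain groups C_0 ≅ Z^6, C_1 ≅ Z^15, C_2 ≅ Z^10.

Boundary ∂_1: C_1 → C_0 maps an edge to its endpoints' difference, ∂[p,q] = q − p. For instance
  ∂[v_1,v_5] = [v_5] − [v_1].
This gives a 6×15 integer matrix of rank 5; reducing to Smith normal form yields diagonal entries (1,1,1,1,1).

Boundary ∂_2: C_2 → C_1 acts by ∂[p,q,r] = [q,r] − [p,r] + [p,q]. For instance
  ∂[v_2,v_3,v_5] = [v_3,v_5] − [v_2,v_5] + [v_2,v_3],
  ∂[v_0,v_1,v_3] = [v_1,v_3] − [v_0,v_3] + [v_0,v_1].
The resulting 15×10 matrix has rank 10, and its Smith normal form has invariant factors (1,1,1,1,1,1,1,1,1,2).

Computing H_k = (kernel of ∂_k) / (image of ∂_{k+1}):

  H_0: rank C_0 − rank ∂_1 = 6 − 5 = 1, and the invariant factors of ∂_1 are all 1, so H_0 ≅ Z.
  H_1: rank ker ∂_1 − rank ∂_2 = (15 − 5) − 10 = 0, and ∂_2 has invariant factor 2 > 1, so H_1 ≅ Z/2Z.
  H_2: rank ker ∂_2 − rank ∂_3 = (10 − 10) − 0 = 0, and there is no ∂_3, so H_2 ≅ 0.

H_0 = Z,  H_1 = Z/2Z,  H_2 = 0.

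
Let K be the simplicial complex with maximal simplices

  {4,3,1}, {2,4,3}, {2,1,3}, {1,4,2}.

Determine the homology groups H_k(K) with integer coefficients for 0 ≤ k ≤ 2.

H_0 = Z,  H_1 = 0,  H_2 = Z.

Take the total order 1 < 2 < 3 < 4 on the vertex set. Then K (dimension 2) consists of the simplices:

  0-simplices (4): [1], [2], [3], [4]
  1-simplices (6): [1,2], [1,3], [1,4], [2,3], [2,4], [3,4]
  2-simplices (4): [1,2,3], [1,2,4], [1,3,4], [2,3,4]

so the chain groups are C_0 ≅ Z^4, C_1 ≅ Z^6, C_2 ≅ Z^4.

∂_1: C_1 → C_0 maps an edge to its endpoints' difference, ∂[p,q] = q − p.
The 4×6 boundary matrix has rank 3 and Smith normal form diag(1,1,1).

The boundary map ∂_2: C_2 → C_1 acts by ∂[p,q,r] = [q,r] − [p,r] + [p,q]. For instance
  ∂[1,2,4] = [2,4] − [1,4] + [1,2],
  ∂[2,3,4] = [3,4] − [2,4] + [2,3].
This gives a 6×4 integer matrix of rank 3; reducing to Smith normal form yields diagonal entries (1,1,1).

Reading off H_k = ker ∂_k / im ∂_{k+1}:

  H_0: rank C_0 − rank ∂_1 = 4 − 3 = 1, and the invariant factors of ∂_1 are all 1, so H_0 = Z.
  H_1: rank ker ∂_1 − rank ∂_2 = (6 − 3) − 3 = 0, and the invariant factors of ∂_2 are all 1, so H_1 = 0.
  H_2: rank ker ∂_2 − rank ∂_3 = (4 − 3) − 0 = 1, and there is no ∂_3, so H_2 = Z.

As a check, the Euler characteristic is 4 − 6 + 4 = 2, which agrees with 1 − 0 + 1 = 2.
(K is a triangulation of the 2-sphere S^2.)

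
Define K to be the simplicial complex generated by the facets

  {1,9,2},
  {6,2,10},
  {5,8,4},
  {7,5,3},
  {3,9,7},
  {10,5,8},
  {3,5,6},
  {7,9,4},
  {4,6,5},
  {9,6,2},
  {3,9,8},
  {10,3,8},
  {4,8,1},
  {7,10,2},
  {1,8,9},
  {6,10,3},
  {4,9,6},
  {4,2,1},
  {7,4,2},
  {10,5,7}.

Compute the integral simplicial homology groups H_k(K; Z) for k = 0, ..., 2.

H_0 ≅ Z,  H_1 ≅ Z ⊕ Z/2,  H_2 = 0.

K has 10 vertices, 30 edges, 20 triangles.
rank ∂_0 = 0, rank ∂_1 = 9 ⇒ b_0 = 10 − 0 − 9 = 1; all invariant factors of ∂_1 are 1 so no torsion. So H_0 ≅ Z.
rank ∂_1 = 9, rank ∂_2 = 20 ⇒ b_1 = 30 − 9 − 20 = 1; ∂_2 has invariant factor(s) [2] giving torsion. So H_1 ≅ Z ⊕ Z/2.
rank ∂_2 = 20, rank ∂_3 = 0 ⇒ b_2 = 20 − 20 − 0 = 0. So H_2 ≅ 0.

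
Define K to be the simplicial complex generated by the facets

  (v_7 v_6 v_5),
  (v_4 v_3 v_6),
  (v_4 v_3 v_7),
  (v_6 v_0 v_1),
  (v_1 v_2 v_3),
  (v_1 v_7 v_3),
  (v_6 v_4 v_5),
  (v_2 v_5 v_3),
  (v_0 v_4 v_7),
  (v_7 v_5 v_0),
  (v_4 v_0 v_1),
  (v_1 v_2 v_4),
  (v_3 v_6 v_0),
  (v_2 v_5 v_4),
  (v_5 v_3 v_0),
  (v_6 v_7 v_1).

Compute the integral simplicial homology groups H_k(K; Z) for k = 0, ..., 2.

H_0 = Z,  H_1 = Z^2,  H_2 = Z.

Fix the vertex order v_0 < v_1 < v_2 < v_3 < v_4 < v_5 < v_6 < v_7 and write every simplex with vertices in increasing order. Then dim K = 2 and the simplices of K are:

  0-simplices (8): [v_0], [v_1], [v_2], [v_3], [v_4], [v_5], [v_6], [v_7]
  1-simplices (24): (24 of them)
  2-simplices (16): (16 of them)

Hence C_0 ≅ Z^8, C_1 ≅ Z^24, C_2 ≅ Z^16.

The boundary map ∂_1: C_1 → C_0 sends each edge [p,q] (with p < q) to q − p. For instance
  ∂[v_5,v_7] = [v_7] − [v_5].
The resulting 8×24 matrix has rank 7, and its Smith normal form has invariant factors (1,1,1,1,1,1,1).

The boundary map ∂_2: C_2 → C_1 acts by ∂[p,q,r] = [q,r] − [p,r] + [p,q]. For instance
  ∂[v_1,v_6,v_7] = [v_6,v_7] − [v_1,v_7] + [v_1,v_6],
  ∂[v_5,v_6,v_7] = [v_6,v_7] − [v_5,v_7] + [v_5,v_6].
As a 24×16 matrix over Z this has rank 15, with invariant factors (1,1,1,1,1,1,1,1,1,1,1,1,1,1,1).

From H_k ≅ ker(∂_k) / im(∂_{k+1}) we obtain:

  H_0: rank C_0 − rank ∂_1 = 8 − 7 = 1, and the invariant factors of ∂_1 are all 1, so H_0 = Z.
  H_1: rank ker ∂_1 − rank ∂_2 = (24 − 7) − 15 = 2, and the invariant factors of ∂_2 are all 1, so H_1 = Z^2.
  H_2: rank ker ∂_2 − rank ∂_3 = (16 − 15) − 0 = 1, and there is no ∂_3, so H_2 = Z.

As a check, the Euler characteristic is 8 − 24 + 16 = 0, which agrees with 1 − 2 + 1 = 0.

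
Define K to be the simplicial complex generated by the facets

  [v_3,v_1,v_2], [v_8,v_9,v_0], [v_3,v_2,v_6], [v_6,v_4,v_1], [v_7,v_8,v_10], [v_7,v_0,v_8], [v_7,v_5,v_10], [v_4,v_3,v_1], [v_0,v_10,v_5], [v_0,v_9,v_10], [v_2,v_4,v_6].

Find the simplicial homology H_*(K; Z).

Take the total order v_0 < v_1 < v_2 < v_3 < v_4 < v_5 < v_6 < v_7 < v_8 < v_9 < v_10 on the vertex set. Then K (dimension 2) consists of the simplices:

  0-simplices (11): [v_0], [v_1], [v_2], [v_3], [v_4], [v_5], [v_6], [v_7], [v_8], [v_9], [v_10]
  1-simplices (22): (22 of them)
  2-simplices (11): (11 of them)

giving chain groups C_0 ≅ Z^11, C_1 ≅ Z^22, C_2 ≅ Z^11.

The boundary map ∂_1: C_1 → C_0 is given by ∂[p,q] = [q] − [p].
This gives a 11×22 integer matrix of rank 9; reducing to Smith normal form yields diagonal entries (1,1,1,1,1,1,1,1,1).

Boundary ∂_2: C_2 → C_1 maps a triangle to the signed sum of its edges. For instance
  ∂[v_7,v_8,v_10] = [v_8,v_10] − [v_7,v_10] + [v_7,v_8],
  ∂[v_0,v_5,v_10] = [v_5,v_10] − [v_0,v_10] + [v_0,v_5].
As a 22×11 matrix over Z this has rank 11, with invariant factors (1,1,1,1,1,1,1,1,1,1,1).

Reading off H_k = ker ∂_k / im ∂_{k+1}:

  H_0: rank C_0 − rank ∂_1 = 11 − 9 = 2, and the invariant factors of ∂_1 are all 1, so H_0 = Z^2.
  H_1: rank ker ∂_1 − rank ∂_2 = (22 − 9) − 11 = 2, and the invariant factors of ∂_2 are all 1, so H_1 = Z^2.
  H_2: rank ker ∂_2 − rank ∂_3 = (11 − 11) − 0 = 0, and there is no ∂_3, so H_2 = 0.

H_0 ≅ Z^2,  H_1 ≅ Z^2,  H_2 = 0.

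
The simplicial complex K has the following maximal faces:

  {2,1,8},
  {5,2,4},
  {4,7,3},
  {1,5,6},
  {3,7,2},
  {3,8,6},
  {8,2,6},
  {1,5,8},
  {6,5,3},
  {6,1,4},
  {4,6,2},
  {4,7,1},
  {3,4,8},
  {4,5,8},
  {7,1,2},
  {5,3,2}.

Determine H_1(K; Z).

H_1 ≅ Z^2.

Fix the vertex order 1 < 2 < 3 < 4 < 5 < 6 < 7 < 8 and write every simplex with vertices in increasing order. Then dim K = 2 and the simplices of K are:

  0-simplices (8): [1], [2], [3], [4], [5], [6], [7], [8]
  1-simplices (24): (24 of them)
  2-simplices (16): [1,2,7], [1,2,8], [1,4,6], [1,4,7], [1,5,6], [1,5,8], [2,3,5], [2,3,7], [2,4,5], [2,4,6], [2,6,8], [3,4,7], [3,4,8], [3,5,6], [3,6,8], [4,5,8]

so the chain groups are C_0 ≅ Z^8, C_1 ≅ Z^24, C_2 ≅ Z^16.

∂_1: C_1 → C_0 maps an edge to its endpoints' difference, ∂[p,q] = q − p.
The 8×24 boundary matrix has rank 7 and Smith normal form diag(1,1,1,1,1,1,1).

The boundary map ∂_2: C_2 → C_1 maps a triangle to the signed sum of its edges. For instance
  ∂[1,2,7] = [2,7] − [1,7] + [1,2],
  ∂[3,6,8] = [6,8] − [3,8] + [3,6].
As a 24×16 matrix over Z this has rank 15, with invariant factors (1,1,1,1,1,1,1,1,1,1,1,1,1,1,1).

Computing H_k = (kernel of ∂_k) / (image of ∂_{k+1}):

  H_1: rank ker ∂_1 − rank ∂_2 = (24 − 7) − 15 = 2, and the invariant factors of ∂_2 are all 1, so H_1 ≅ Z^2.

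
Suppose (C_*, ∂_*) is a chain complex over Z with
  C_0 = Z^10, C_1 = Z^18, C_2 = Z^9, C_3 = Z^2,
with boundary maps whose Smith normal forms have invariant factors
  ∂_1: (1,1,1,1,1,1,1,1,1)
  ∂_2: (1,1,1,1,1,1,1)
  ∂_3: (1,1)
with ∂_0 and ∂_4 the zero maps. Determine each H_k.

H_0: b_0 = 10 − 0 − 9 = 1; torsion from ∂_1 factors > 1: none. So H_0 = Z.
H_1: b_1 = 18 − 9 − 7 = 2; torsion from ∂_2 factors > 1: none. So H_1 = Z^2.
H_2: b_2 = 9 − 7 − 2 = 0; torsion from ∂_3 factors > 1: none. So H_2 = 0.
H_3: b_3 = 2 − 2 − 0 = 0; torsion from ∂_4 factors > 1: none. So H_3 = 0.

H_0 = Z,  H_1 = Z^2,  H_2 = 0,  H_3 = 0.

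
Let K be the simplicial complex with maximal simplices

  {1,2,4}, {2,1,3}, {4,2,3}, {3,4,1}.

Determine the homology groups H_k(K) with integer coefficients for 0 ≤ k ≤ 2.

Order the vertices as 1 < 2 < 3 < 4. Listing each simplex with vertices in this order, K has dimension 2 with simplices:

  0-simplices (4): [1], [2], [3], [4]
  1-simplices (6): [1,2], [1,3], [1,4], [2,3], [2,4], [3,4]
  2-simplices (4): [1,2,3], [1,2,4], [1,3,4], [2,3,4]

Hence C_0 ≅ Z^4, C_1 ≅ Z^6, C_2 ≅ Z^4.

∂_1: C_1 → C_0 sends each edge [p,q] (with p < q) to q − p. For instance
  ∂[3,4] = [4] − [3].
The 4×6 boundary matrix has rank 3 and Smith normal form diag(1,1,1).

∂_2: C_2 → C_1 acts by ∂[p,q,r] = [q,r] − [p,r] + [p,q]. For instance
  ∂[1,2,3] = [2,3] − [1,3] + [1,2],
  ∂[2,3,4] = [3,4] − [2,4] + [2,3].
The 6×4 boundary matrix has rank 3 and Smith normal form diag(1,1,1).

Computing H_k = (kernel of ∂_k) / (image of ∂_{k+1}):

  H_0: rank C_0 − rank ∂_1 = 4 − 3 = 1, and the invariant factors of ∂_1 are all 1, so H_0 ≅ Z.
  H_1: rank ker ∂_1 − rank ∂_2 = (6 − 3) − 3 = 0, and the invariant factors of ∂_2 are all 1, so H_1 ≅ 0.
  H_2: rank ker ∂_2 − rank ∂_3 = (4 − 3) − 0 = 1, and there is no ∂_3, so H_2 ≅ Z.

As a check, the Euler characteristic is 4 − 6 + 4 = 2, which agrees with 1 − 0 + 1 = 2.
(K is a triangulation of the 2-sphere S^2.)

H_0 = Z,  H_1 = 0,  H_2 = Z.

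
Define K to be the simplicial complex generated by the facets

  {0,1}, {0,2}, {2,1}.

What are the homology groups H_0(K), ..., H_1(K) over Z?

K has 3 vertices, 3 edges.
rank ∂_0 = 0, rank ∂_1 = 2 ⇒ b_0 = 3 − 0 − 2 = 1; all invariant factors of ∂_1 are 1 so no torsion. So H_0 ≅ Z.
rank ∂_1 = 2, rank ∂_2 = 0 ⇒ b_1 = 3 − 2 − 0 = 1. So H_1 ≅ Z.

H_0 = Z,  H_1 = Z.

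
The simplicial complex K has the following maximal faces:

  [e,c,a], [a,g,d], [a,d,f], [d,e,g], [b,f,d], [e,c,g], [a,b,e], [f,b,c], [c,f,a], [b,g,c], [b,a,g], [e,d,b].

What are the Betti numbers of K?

Fix the vertex order a < b < c < d < e < f < g and write every simplex with vertices in increasing order. Then dim K = 2 and the simplices of K are:

  0-simplices (7): a, b, c, d, e, f, g
  1-simplices (18): ab, ac, ad, ae, af, ag, bc, bd, be, bf, bg, ce, cf, cg, de, df, dg, eg
  2-simplices (12): abe, abg, ace, acf, adf, adg, bcf, bcg, bde, bdf, ceg, deg

Hence C_0 ≅ Z^7, C_1 ≅ Z^18, C_2 ≅ Z^12.

Boundary ∂_1: C_1 → C_0 is given by ∂[p,q] = [q] − [p]. For instance
  ∂de = e − d.
The 7×18 boundary matrix has rank 6 and Smith normal form diag(1,1,1,1,1,1).

Boundary ∂_2: C_2 → C_1 maps a triangle to the signed sum of its edges. For instance
  ∂ceg = eg − cg + ce,
  ∂bde = de − be + bd.
This gives a 18×12 integer matrix of rank 12; reducing to Smith normal form yields diagonal entries (1,1,1,1,1,1,1,1,1,1,1,2).

From H_k ≅ ker(∂_k) / im(∂_{k+1}) we obtain:

  H_0: rank C_0 − rank ∂_1 = 7 − 6 = 1, and the invariant factors of ∂_1 are all 1, so H_0 = Z.
  H_1: rank ker ∂_1 − rank ∂_2 = (18 − 6) − 12 = 0, and ∂_2 has invariant factor 2 > 1, so H_1 = Z/2.
  H_2: rank ker ∂_2 − rank ∂_3 = (12 − 12) − 0 = 0, and there is no ∂_3, so H_2 = 0.

(K is a triangulation of the real projective plane RP^2.)

Hence the Betti numbers are b_0 = 1, b_1 = 0, b_2 = 0.

b_0 = 1, b_1 = 0, b_2 = 0.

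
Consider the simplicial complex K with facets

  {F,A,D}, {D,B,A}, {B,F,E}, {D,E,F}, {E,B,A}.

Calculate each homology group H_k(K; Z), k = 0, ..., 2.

H_0 ≅ Z,  H_1 ≅ Z,  H_2 = 0.

Order the vertices as A < B < D < E < F. Listing each simplex with vertices in this order, K has dimension 2 with simplices:

  0-simplices (5): A, B, D, E, F
  1-simplices (10): AB, AD, AE, AF, BD, BE, BF, DE, DF, EF
  2-simplices (5): ABD, ABE, ADF, BEF, DEF

giving chain groups C_0 ≅ Z^5, C_1 ≅ Z^10, C_2 ≅ Z^5.

The boundary map ∂_1: C_1 → C_0 sends each edge [p,q] (with p < q) to q − p.
This gives a 5×10 integer matrix of rank 4; reducing to Smith normal form yields diagonal entries (1,1,1,1).

The boundary map ∂_2: C_2 → C_1 acts by ∂[p,q,r] = [q,r] − [p,r] + [p,q]. For instance
  ∂ABD = BD − AD + AB,
  ∂DEF = EF − DF + DE.
As a 10×5 matrix over Z this has rank 5, with invariant factors (1,1,1,1,1).

Computing H_k = (kernel of ∂_k) / (image of ∂_{k+1}):

  H_0: rank C_0 − rank ∂_1 = 5 − 4 = 1, and the invariant factors of ∂_1 are all 1, so H_0 ≅ Z.
  H_1: rank ker ∂_1 − rank ∂_2 = (10 − 4) − 5 = 1, and the invariant factors of ∂_2 are all 1, so H_1 ≅ Z.
  H_2: rank ker ∂_2 − rank ∂_3 = (5 − 5) − 0 = 0, and there is no ∂_3, so H_2 ≅ 0.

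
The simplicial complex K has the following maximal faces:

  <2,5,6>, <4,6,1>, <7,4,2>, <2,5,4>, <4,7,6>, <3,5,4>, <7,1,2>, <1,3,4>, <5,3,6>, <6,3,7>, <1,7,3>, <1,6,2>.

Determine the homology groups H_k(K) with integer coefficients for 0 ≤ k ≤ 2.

H_0 ≅ Z,  H_1 ≅ Z/2,  H_2 = 0.

We work with the vertex ordering 1 < 2 < 3 < 4 < 5 < 6 < 7. The simplices of K, each written with vertices in increasing order, are:

  0-simplices (7): [1], [2], [3], [4], [5], [6], [7]
  1-simplices (18): [1,2], [1,3], [1,4], [1,6], [1,7], [2,4], [2,5], [2,6], [2,7], [3,4], [3,5], [3,6], [3,7], [4,5], [4,6], [4,7], [5,6], [6,7]
  2-simplices (12): [1,2,6], [1,2,7], [1,3,4], [1,3,7], [1,4,6], [2,4,5], [2,4,7], [2,5,6], [3,4,5], [3,5,6], [3,6,7], [4,6,7]

giving chain groups C_0 ≅ Z^7, C_1 ≅ Z^18, C_2 ≅ Z^12.

The boundary map ∂_1: C_1 → C_0 maps an edge to its endpoints' difference, ∂[p,q] = q − p.
As a 7×18 matrix over Z this has rank 6, with invariant factors (1,1,1,1,1,1).

Boundary ∂_2: C_2 → C_1 sends each 2-simplex [p,q,r] to [q,r] − [p,r] + [p,q]. For instance
  ∂[2,5,6] = [5,6] − [2,6] + [2,5],
  ∂[1,4,6] = [4,6] − [1,6] + [1,4].
This gives a 18×12 integer matrix of rank 12; reducing to Smith normal form yields diagonal entries (1,1,1,1,1,1,1,1,1,1,1,2).

Reading off H_k = ker ∂_k / im ∂_{k+1}:

  H_0: rank C_0 − rank ∂_1 = 7 − 6 = 1, and the invariant factors of ∂_1 are all 1, so H_0 = Z.
  H_1: rank ker ∂_1 − rank ∂_2 = (18 − 6) − 12 = 0, and ∂_2 has invariant factor 2 > 1, so H_1 = Z/2.
  H_2: rank ker ∂_2 − rank ∂_3 = (12 − 12) − 0 = 0, and there is no ∂_3, so H_2 = 0.

As a check, the Euler characteristic is 7 − 18 + 12 = 1, which agrees with 1 − 0 + 0 = 1.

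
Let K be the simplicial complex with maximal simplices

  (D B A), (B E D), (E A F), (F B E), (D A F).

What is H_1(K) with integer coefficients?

Fix the vertex order A < B < D < E < F and write every simplex with vertices in increasing order. Then dim K = 2 and the simplices of K are:

  0-simplices (5): A, B, D, E, F
  1-simplices (10): AB, AD, AE, AF, BD, BE, BF, DE, DF, EF
  2-simplices (5): ABD, ADF, AEF, BDE, BEF

so the chain groups are C_0 ≅ Z^5, C_1 ≅ Z^10, C_2 ≅ Z^5.

The boundary map ∂_1: C_1 → C_0 is given by ∂[p,q] = [q] − [p].
The resulting 5×10 matrix has rank 4, and its Smith normal form has invariant factors (1,1,1,1).

∂_2: C_2 → C_1 maps a triangle to the signed sum of its edges. For instance
  ∂BEF = EF − BF + BE,
  ∂ADF = DF − AF + AD.
As a 10×5 matrix over Z this has rank 5, with invariant factors (1,1,1,1,1).

Reading off H_k = ker ∂_k / im ∂_{k+1}:

  H_1: rank ker ∂_1 − rank ∂_2 = (10 − 4) − 5 = 1, and the invariant factors of ∂_2 are all 1, so H_1 ≅ Z.

(K is a triangulation of the Möbius band.)

H_1 = Z.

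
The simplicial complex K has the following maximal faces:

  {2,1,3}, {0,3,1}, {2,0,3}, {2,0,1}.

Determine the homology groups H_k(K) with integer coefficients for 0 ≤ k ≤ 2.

Fix the vertex order 0 < 1 < 2 < 3 and write every simplex with vertices in increasing order. Then dim K = 2 and the simplices of K are:

  0-simplices (4): [0], [1], [2], [3]
  1-simplices (6): [0,1], [0,2], [0,3], [1,2], [1,3], [2,3]
  2-simplices (4): [0,1,2], [0,1,3], [0,2,3], [1,2,3]

so the chain groups are C_0 ≅ Z^4, C_1 ≅ Z^6, C_2 ≅ Z^4.

Boundary ∂_1: C_1 → C_0 sends each edge [p,q] (with p < q) to q − p. For instance
  ∂[1,2] = [2] − [1].
This gives a 4×6 integer matrix of rank 3; reducing to Smith normal form yields diagonal entries (1,1,1).

The boundary map ∂_2: C_2 → C_1 maps a triangle to the signed sum of its edges. For instance
  ∂[0,1,2] = [1,2] − [0,2] + [0,1],
  ∂[1,2,3] = [2,3] − [1,3] + [1,2].
This gives a 6×4 integer matrix of rank 3; reducing to Smith normal form yields diagonal entries (1,1,1).

Reading off H_k = ker ∂_k / im ∂_{k+1}:

  H_0: rank C_0 − rank ∂_1 = 4 − 3 = 1, and the invariant factors of ∂_1 are all 1, so H_0 = Z.
  H_1: rank ker ∂_1 − rank ∂_2 = (6 − 3) − 3 = 0, and the invariant factors of ∂_2 are all 1, so H_1 = 0.
  H_2: rank ker ∂_2 − rank ∂_3 = (4 − 3) − 0 = 1, and there is no ∂_3, so H_2 = Z.

H_0 = Z,  H_1 = 0,  H_2 = Z.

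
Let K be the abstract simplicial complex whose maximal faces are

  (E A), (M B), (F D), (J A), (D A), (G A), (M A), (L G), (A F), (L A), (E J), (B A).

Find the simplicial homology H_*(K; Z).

H_0 = Z,  H_1 = Z^4.

Take the total order A < B < D < E < F < G < J < L < M on the vertex set. Then K (dimension 1) consists of the simplices:

  0-simplices (9): A, B, D, E, F, G, J, L, M
  1-simplices (12): AB, AD, AE, AF, AG, AJ, AL, AM, BM, DF, EJ, GL

so the chain groups are C_0 ≅ Z^9, C_1 ≅ Z^12.

Boundary ∂_1: C_1 → C_0 sends each edge [p,q] (with p < q) to q − p.
This gives a 9×12 integer matrix of rank 8; reducing to Smith normal form yields diagonal entries (1,1,1,1,1,1,1,1).

Now H_k = ker ∂_k / im ∂_{k+1}, so:

  H_0: rank C_0 − rank ∂_1 = 9 − 8 = 1, and the invariant factors of ∂_1 are all 1, so H_0 = Z.
  H_1: rank ker ∂_1 − rank ∂_2 = (12 − 8) − 0 = 4, and there is no ∂_2, so H_1 = Z^4.

(K is a triangulation of a wedge of 4 circles.)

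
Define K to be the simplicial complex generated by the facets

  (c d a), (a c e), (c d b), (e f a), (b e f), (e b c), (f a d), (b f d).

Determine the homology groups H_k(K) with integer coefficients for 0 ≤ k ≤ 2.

We work with the vertex ordering a < b < c < d < e < f. The simplices of K, each written with vertices in increasing order, are:

  0-simplices (6): a, b, c, d, e, f
  1-simplices (12): ac, ad, ae, af, bc, bd, be, bf, cd, ce, df, ef
  2-simplices (8): acd, ace, adf, aef, bcd, bce, bdf, bef

so the chain groups are C_0 ≅ Z^6, C_1 ≅ Z^12, C_2 ≅ Z^8.

The boundary map ∂_1: C_1 → C_0 maps an edge to its endpoints' difference, ∂[p,q] = q − p.
The 6×12 boundary matrix has rank 5 and Smith normal form diag(1,1,1,1,1).

Boundary ∂_2: C_2 → C_1 maps a triangle to the signed sum of its edges. For instance
  ∂acd = cd − ad + ac,
  ∂bdf = df − bf + bd.
As a 12×8 matrix over Z this has rank 7, with invariant factors (1,1,1,1,1,1,1).

From H_k ≅ ker(∂_k) / im(∂_{k+1}) we obtain:

  H_0: rank C_0 − rank ∂_1 = 6 − 5 = 1, and the invariant factors of ∂_1 are all 1, so H_0 ≅ Z.
  H_1: rank ker ∂_1 − rank ∂_2 = (12 − 5) − 7 = 0, and the invariant factors of ∂_2 are all 1, so H_1 ≅ 0.
  H_2: rank ker ∂_2 − rank ∂_3 = (8 − 7) − 0 = 1, and there is no ∂_3, so H_2 ≅ Z.

As a check, the Euler characteristic is 6 − 12 + 8 = 2, which agrees with 1 − 0 + 1 = 2.

H_0 = Z,  H_1 = 0,  H_2 = Z.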